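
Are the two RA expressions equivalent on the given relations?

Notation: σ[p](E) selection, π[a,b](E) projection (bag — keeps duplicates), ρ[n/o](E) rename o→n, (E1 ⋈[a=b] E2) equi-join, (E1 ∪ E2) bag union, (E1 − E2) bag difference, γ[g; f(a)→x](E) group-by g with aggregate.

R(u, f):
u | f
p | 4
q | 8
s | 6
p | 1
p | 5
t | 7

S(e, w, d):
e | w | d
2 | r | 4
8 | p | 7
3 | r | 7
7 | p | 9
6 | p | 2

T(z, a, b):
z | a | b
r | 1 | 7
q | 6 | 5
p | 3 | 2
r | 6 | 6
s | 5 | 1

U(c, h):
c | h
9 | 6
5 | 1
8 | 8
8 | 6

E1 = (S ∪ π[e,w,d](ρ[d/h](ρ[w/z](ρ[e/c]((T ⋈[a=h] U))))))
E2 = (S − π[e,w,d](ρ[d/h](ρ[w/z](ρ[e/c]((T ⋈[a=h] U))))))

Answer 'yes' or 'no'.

E1 subexpression sizes:
  S → 5
  T → 5
  U → 4
  (T ⋈[a=h] U) → 5
  ρ[e/c]((T ⋈[a=h] U)) → 5
  ρ[w/z](ρ[e/c]((T ⋈[a=h] U))) → 5
  ρ[d/h](ρ[w/z](ρ[e/c]((T ⋈[a=h] U)))) → 5
  π[e,w,d](ρ[d/h](ρ[w/z](ρ[e/c]((T ⋈[a=h] U))))) → 5
  (S ∪ π[e,w,d](ρ[d/h](ρ[w/z](ρ[e/c]((T ⋈[a=h] U)))))) → 10
E2 subexpression sizes:
  S → 5
  T → 5
  U → 4
  (T ⋈[a=h] U) → 5
  ρ[e/c]((T ⋈[a=h] U)) → 5
  ρ[w/z](ρ[e/c]((T ⋈[a=h] U))) → 5
  ρ[d/h](ρ[w/z](ρ[e/c]((T ⋈[a=h] U)))) → 5
  π[e,w,d](ρ[d/h](ρ[w/z](ρ[e/c]((T ⋈[a=h] U))))) → 5
  (S − π[e,w,d](ρ[d/h](ρ[w/z](ρ[e/c]((T ⋈[a=h] U)))))) → 5

E1 result:
e | w | d
2 | r | 4
3 | r | 7
5 | r | 1
6 | p | 2
7 | p | 9
8 | p | 7
8 | q | 6
8 | r | 6
9 | q | 6
9 | r | 6
E2 result:
e | w | d
2 | r | 4
3 | r | 7
6 | p | 2
7 | p | 9
8 | p | 7
Witness: (9, 'r', 6) appears 1× in E1 but 0× in E2.

no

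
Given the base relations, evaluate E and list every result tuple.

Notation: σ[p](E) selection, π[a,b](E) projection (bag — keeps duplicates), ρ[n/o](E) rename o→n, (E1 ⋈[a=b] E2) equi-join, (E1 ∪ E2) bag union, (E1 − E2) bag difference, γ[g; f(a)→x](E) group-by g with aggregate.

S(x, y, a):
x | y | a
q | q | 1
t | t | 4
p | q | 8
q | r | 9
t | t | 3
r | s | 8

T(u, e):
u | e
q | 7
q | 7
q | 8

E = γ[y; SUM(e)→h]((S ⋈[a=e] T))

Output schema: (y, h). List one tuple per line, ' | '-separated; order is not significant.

Stepwise |·|:
  S → 6
  T → 3
  (S ⋈[a=e] T) → 2
  γ[y; SUM(e)→h]((S ⋈[a=e] T)) → 2

== RESULT ==
y | h
q | 8
s | 8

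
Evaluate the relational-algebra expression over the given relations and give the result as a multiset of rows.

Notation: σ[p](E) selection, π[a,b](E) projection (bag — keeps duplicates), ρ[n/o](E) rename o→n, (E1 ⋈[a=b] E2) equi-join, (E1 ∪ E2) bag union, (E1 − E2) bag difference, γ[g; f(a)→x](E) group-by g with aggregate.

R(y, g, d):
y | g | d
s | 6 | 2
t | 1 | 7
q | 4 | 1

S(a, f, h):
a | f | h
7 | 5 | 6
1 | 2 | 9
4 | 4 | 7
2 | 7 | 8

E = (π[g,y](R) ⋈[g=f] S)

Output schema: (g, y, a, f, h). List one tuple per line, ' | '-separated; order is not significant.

Per-node cardinality:
  R → 3
  π[g,y](R) → 3
  S → 4
  (π[g,y](R) ⋈[g=f] S) → 1

== RESULT ==
g | y | a | f | h
4 | q | 4 | 4 | 7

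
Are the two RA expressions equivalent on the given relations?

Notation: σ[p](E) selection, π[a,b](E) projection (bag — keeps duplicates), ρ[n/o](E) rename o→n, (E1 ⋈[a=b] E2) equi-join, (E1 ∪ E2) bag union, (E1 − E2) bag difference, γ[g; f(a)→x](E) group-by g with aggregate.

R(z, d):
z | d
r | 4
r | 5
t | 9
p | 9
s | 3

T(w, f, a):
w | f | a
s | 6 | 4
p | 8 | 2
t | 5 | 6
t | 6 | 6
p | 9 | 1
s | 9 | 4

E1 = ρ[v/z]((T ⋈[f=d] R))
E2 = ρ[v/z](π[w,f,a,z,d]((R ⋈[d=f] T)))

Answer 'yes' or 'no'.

E1 per-node cardinality:
  T → 6
  R → 5
  (T ⋈[f=d] R) → 5
  ρ[v/z]((T ⋈[f=d] R)) → 5
E2 per-node cardinality:
  R → 5
  T → 6
  (R ⋈[d=f] T) → 5
  π[w,f,a,z,d]((R ⋈[d=f] T)) → 5
  ρ[v/z](π[w,f,a,z,d]((R ⋈[d=f] T))) → 5

E1 and E2 produce the same multiset:
w | f | a | v | d
p | 9 | 1 | p | 9
p | 9 | 1 | t | 9
s | 9 | 4 | p | 9
s | 9 | 4 | t | 9
t | 5 | 6 | r | 5

yes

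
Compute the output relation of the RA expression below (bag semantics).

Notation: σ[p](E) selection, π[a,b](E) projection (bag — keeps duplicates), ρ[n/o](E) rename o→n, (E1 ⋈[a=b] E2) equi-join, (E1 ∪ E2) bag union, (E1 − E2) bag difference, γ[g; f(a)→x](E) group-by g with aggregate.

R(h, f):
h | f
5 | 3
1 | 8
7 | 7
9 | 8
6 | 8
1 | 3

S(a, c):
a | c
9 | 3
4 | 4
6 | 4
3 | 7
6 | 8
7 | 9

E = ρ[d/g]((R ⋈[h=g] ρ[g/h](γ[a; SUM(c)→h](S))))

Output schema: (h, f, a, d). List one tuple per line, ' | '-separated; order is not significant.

Row counts bottom-up:
  R → 6
  S → 6
  γ[a; SUM(c)→h](S) → 5
  ρ[g/h](γ[a; SUM(c)→h](S)) → 5
  (R ⋈[h=g] ρ[g/h](γ[a; SUM(c)→h](S))) → 2
  ρ[d/g]((R ⋈[h=g] ρ[g/h](γ[a; SUM(c)→h](S)))) → 2

== RESULT ==
h | f | a | d
7 | 7 | 3 | 7
9 | 8 | 7 | 9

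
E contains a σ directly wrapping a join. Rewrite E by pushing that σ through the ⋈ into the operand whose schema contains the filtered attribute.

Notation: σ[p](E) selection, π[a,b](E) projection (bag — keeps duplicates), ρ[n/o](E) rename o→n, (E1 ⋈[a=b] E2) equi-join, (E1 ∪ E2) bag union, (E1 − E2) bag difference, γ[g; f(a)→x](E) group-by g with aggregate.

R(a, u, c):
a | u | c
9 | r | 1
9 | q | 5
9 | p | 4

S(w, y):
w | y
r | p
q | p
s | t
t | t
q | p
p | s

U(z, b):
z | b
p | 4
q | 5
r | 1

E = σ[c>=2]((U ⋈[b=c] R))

σ filters on c, owned by the right side.
E' = (U ⋈[b=c] σ[c>=2](R))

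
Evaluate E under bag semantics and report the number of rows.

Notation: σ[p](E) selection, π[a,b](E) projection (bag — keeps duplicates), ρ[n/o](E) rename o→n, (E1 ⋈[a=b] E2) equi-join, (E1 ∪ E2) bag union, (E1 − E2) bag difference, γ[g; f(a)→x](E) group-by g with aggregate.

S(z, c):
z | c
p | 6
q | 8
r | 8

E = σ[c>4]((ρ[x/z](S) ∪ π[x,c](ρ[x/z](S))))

Row counts bottom-up:
  S → 3
  ρ[x/z](S) → 3
  S → 3
  ρ[x/z](S) → 3
  π[x,c](ρ[x/z](S)) → 3
  (ρ[x/z](S) ∪ π[x,c](ρ[x/z](S))) → 6
  σ[c>4]((ρ[x/z](S) ∪ π[x,c](ρ[x/z](S)))) → 6

|E| = 6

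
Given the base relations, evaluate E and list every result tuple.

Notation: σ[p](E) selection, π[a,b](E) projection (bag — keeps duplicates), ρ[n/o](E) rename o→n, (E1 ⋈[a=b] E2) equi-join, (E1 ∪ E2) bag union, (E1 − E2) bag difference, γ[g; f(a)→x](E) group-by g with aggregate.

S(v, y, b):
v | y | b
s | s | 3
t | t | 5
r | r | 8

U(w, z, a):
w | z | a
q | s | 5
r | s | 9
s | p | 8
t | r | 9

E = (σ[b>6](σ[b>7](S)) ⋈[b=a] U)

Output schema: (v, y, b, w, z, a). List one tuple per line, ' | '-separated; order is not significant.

Stepwise |·|:
  S → 3
  σ[b>7](S) → 1
  σ[b>6](σ[b>7](S)) → 1
  U → 4
  (σ[b>6](σ[b>7](S)) ⋈[b=a] U) → 1

== RESULT ==
v | y | b | w | z | a
r | r | 8 | s | p | 8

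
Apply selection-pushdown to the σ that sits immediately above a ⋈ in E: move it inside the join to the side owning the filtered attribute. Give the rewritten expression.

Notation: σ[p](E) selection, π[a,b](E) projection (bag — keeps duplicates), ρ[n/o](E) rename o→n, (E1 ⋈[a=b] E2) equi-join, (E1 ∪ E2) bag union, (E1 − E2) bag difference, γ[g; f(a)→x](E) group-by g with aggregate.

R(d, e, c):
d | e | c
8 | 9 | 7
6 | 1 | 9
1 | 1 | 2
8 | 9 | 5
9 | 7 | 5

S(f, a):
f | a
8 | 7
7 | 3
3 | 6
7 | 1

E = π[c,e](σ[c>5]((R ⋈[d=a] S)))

σ filters on c, owned by the left side.
E' = π[c,e]((σ[c>5](R) ⋈[d=a] S))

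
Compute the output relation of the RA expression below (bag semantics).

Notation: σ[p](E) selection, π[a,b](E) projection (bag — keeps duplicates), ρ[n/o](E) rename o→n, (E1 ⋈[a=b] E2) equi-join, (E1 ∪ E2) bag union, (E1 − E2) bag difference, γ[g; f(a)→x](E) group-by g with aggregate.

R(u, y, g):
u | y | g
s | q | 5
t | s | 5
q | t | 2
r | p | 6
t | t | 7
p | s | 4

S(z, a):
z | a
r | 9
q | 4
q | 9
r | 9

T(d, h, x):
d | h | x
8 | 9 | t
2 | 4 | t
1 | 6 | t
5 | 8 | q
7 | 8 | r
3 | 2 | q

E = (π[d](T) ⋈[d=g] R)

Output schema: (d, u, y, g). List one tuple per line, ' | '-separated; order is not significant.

Subexpression sizes:
  T → 6
  π[d](T) → 6
  R → 6
  (π[d](T) ⋈[d=g] R) → 4

== RESULT ==
d | u | y | g
2 | q | t | 2
5 | s | q | 5
5 | t | s | 5
7 | t | t | 7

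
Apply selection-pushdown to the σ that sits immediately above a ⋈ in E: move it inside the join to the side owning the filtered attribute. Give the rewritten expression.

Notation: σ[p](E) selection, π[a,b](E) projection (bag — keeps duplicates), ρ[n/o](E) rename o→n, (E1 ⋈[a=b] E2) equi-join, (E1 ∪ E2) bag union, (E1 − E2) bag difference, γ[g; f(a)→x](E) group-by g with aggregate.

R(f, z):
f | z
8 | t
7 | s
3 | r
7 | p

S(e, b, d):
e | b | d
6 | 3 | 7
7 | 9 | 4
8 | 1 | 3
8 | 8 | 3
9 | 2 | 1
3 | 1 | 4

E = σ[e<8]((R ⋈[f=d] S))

σ filters on e, owned by the right side.
E' = (R ⋈[f=d] σ[e<8](S))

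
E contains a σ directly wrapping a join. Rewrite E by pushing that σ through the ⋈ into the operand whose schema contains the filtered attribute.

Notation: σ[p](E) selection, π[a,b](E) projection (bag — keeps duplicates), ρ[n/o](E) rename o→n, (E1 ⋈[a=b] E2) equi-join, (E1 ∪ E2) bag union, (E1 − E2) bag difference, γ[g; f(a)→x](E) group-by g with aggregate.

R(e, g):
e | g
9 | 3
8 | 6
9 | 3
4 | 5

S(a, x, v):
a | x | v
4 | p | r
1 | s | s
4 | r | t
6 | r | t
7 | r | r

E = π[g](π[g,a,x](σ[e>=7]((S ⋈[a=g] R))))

σ filters on e, owned by the right side.
E' = π[g](π[g,a,x]((S ⋈[a=g] σ[e>=7](R))))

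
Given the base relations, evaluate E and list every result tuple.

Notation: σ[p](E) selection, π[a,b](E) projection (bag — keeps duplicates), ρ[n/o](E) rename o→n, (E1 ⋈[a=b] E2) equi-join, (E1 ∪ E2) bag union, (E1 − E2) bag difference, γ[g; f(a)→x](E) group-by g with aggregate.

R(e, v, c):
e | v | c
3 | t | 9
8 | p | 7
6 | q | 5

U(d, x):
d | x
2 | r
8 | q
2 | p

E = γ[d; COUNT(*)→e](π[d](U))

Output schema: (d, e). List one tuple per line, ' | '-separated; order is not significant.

Stepwise |·|:
  U → 3
  π[d](U) → 3
  γ[d; COUNT(*)→e](π[d](U)) → 2

== RESULT ==
d | e
2 | 2
8 | 1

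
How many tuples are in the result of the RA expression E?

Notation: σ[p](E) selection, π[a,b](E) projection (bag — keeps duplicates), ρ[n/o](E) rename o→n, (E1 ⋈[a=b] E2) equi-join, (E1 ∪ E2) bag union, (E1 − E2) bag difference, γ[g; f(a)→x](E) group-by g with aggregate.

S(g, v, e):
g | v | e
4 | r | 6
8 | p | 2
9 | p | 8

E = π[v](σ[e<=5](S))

Stepwise |·|:
  S → 3
  σ[e<=5](S) → 1
  π[v](σ[e<=5](S)) → 1

|E| = 1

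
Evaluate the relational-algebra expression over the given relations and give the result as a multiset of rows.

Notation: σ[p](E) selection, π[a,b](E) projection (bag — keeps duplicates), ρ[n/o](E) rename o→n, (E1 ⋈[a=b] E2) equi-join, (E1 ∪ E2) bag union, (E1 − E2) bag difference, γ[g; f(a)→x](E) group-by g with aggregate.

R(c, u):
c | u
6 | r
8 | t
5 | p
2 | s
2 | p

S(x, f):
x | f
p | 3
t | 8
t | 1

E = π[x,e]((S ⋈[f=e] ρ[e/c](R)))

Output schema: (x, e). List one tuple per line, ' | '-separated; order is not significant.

Subexpression sizes:
  S → 3
  R → 5
  ρ[e/c](R) → 5
  (S ⋈[f=e] ρ[e/c](R)) → 1
  π[x,e]((S ⋈[f=e] ρ[e/c](R))) → 1

== RESULT ==
x | e
t | 8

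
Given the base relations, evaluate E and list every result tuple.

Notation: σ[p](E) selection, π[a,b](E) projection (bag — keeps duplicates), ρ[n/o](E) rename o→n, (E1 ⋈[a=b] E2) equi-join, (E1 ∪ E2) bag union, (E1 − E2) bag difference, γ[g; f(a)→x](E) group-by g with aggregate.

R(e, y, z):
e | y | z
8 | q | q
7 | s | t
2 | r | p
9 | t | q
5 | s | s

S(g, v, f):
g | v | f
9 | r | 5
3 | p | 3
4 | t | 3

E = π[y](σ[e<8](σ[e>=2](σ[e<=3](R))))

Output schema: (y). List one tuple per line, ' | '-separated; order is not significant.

Per-node cardinality:
  R → 5
  σ[e<=3](R) → 1
  σ[e>=2](σ[e<=3](R)) → 1
  σ[e<8](σ[e>=2](σ[e<=3](R))) → 1
  π[y](σ[e<8](σ[e>=2](σ[e<=3](R)))) → 1

== RESULT ==
y
r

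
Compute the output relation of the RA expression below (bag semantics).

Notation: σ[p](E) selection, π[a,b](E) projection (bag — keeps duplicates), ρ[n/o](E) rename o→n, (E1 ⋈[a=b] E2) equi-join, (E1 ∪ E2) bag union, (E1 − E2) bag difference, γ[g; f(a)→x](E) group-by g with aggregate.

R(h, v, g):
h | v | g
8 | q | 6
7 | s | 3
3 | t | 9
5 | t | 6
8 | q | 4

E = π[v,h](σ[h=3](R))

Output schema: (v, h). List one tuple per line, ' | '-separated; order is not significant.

Stepwise |·|:
  R → 5
  σ[h=3](R) → 1
  π[v,h](σ[h=3](R)) → 1

== RESULT ==
v | h
t | 3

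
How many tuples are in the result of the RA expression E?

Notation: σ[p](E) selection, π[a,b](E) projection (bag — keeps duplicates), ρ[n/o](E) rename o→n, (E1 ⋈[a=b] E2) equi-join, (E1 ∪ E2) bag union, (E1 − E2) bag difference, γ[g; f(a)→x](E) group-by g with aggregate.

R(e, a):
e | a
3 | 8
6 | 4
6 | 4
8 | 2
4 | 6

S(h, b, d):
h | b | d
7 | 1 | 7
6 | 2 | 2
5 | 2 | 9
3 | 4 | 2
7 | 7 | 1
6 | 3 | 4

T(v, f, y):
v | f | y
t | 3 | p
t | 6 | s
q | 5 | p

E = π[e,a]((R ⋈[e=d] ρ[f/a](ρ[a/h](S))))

Subexpression sizes:
  R → 5
  S → 6
  ρ[a/h](S) → 6
  ρ[f/a](ρ[a/h](S)) → 6
  (R ⋈[e=d] ρ[f/a](ρ[a/h](S))) → 1
  π[e,a]((R ⋈[e=d] ρ[f/a](ρ[a/h](S)))) → 1

|E| = 1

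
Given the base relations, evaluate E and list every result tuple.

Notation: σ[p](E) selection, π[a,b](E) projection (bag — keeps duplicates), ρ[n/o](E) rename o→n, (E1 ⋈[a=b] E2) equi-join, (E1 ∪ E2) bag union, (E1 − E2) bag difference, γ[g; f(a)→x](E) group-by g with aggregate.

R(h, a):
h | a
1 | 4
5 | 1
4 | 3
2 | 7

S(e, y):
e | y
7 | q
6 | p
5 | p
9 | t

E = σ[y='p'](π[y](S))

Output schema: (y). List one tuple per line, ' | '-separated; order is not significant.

Row counts bottom-up:
  S → 4
  π[y](S) → 4
  σ[y='p'](π[y](S)) → 2

== RESULT ==
y
p
p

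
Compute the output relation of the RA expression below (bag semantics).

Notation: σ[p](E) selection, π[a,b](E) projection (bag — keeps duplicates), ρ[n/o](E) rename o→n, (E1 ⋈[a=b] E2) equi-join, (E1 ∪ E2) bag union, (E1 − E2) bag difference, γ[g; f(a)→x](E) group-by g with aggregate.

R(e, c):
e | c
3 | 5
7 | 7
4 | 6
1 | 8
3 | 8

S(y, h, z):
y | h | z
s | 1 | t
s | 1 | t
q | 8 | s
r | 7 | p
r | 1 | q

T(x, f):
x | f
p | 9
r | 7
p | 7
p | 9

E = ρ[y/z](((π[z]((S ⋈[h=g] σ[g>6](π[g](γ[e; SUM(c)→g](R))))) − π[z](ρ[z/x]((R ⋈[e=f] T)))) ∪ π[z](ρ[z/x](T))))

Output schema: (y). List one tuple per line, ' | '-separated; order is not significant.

Subexpression sizes:
  S → 5
  R → 5
  γ[e; SUM(c)→g](R) → 4
  π[g](γ[e; SUM(c)→g](R)) → 4
  σ[g>6](π[g](γ[e; SUM(c)→g](R))) → 3
  (S ⋈[h=g] σ[g>6](π[g](γ[e; SUM(c)→g](R)))) → 2
  π[z]((S ⋈[h=g] σ[g>6](π[g](γ[e; SUM(c)→g](R))))) → 2
  R → 5
  T → 4
  (R ⋈[e=f] T) → 2
  ρ[z/x]((R ⋈[e=f] T)) → 2
  π[z](ρ[z/x]((R ⋈[e=f] T))) → 2
  (π[z]((S ⋈[h=g] σ[g>6](π[g](γ[e; SUM(c)→g](R))))) − π[z](ρ[z/x]((R ⋈[e=f] T)))) → 1
  T → 4
  ρ[z/x](T) → 4
  π[z](ρ[z/x](T)) → 4
  ((π[z]((S ⋈[h=g] σ[g>6](π[g](γ[e; SUM(c)→g](R))))) − π[z](ρ[z/x]((R ⋈[e=f] T)))) ∪ π[z](ρ[z/x](T))) → 5
  ρ[y/z](((π[z]((S ⋈[h=g] σ[g>6](π[g](γ[e; SUM(c)→g](R))))) − π[z](ρ[z/x]((R ⋈[e=f] T)))) ∪ π[z](ρ[z/x](T)))) → 5

== RESULT ==
y
p
p
p
r
s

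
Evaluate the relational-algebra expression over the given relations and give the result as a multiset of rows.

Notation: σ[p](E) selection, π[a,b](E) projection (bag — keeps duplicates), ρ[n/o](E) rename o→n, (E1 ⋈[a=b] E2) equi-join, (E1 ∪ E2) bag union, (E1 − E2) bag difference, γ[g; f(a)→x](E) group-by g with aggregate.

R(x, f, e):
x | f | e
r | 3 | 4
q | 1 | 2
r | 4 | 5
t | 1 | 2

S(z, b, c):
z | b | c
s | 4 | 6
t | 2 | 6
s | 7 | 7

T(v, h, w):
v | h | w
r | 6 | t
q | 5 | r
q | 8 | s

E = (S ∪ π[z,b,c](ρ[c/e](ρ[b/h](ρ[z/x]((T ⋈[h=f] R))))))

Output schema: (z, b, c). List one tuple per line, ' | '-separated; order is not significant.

Subexpression sizes:
  S → 3
  T → 3
  R → 4
  (T ⋈[h=f] R) → 0
  ρ[z/x]((T ⋈[h=f] R)) → 0
  ρ[b/h](ρ[z/x]((T ⋈[h=f] R))) → 0
  ρ[c/e](ρ[b/h](ρ[z/x]((T ⋈[h=f] R)))) → 0
  π[z,b,c](ρ[c/e](ρ[b/h](ρ[z/x]((T ⋈[h=f] R))))) → 0
  (S ∪ π[z,b,c](ρ[c/e](ρ[b/h](ρ[z/x]((T ⋈[h=f] R)))))) → 3

== RESULT ==
z | b | c
s | 4 | 6
s | 7 | 7
t | 2 | 6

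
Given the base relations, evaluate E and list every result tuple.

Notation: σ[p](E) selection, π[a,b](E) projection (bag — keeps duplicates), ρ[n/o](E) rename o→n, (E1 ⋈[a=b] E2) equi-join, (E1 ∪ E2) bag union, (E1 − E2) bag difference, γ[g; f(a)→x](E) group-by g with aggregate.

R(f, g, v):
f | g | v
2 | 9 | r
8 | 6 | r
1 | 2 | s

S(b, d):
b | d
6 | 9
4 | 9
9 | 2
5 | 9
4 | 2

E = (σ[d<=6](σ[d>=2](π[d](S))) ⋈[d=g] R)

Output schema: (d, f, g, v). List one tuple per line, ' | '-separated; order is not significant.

Stepwise |·|:
  S → 5
  π[d](S) → 5
  σ[d>=2](π[d](S)) → 5
  σ[d<=6](σ[d>=2](π[d](S))) → 2
  R → 3
  (σ[d<=6](σ[d>=2](π[d](S))) ⋈[d=g] R) → 2

== RESULT ==
d | f | g | v
2 | 1 | 2 | s
2 | 1 | 2 | s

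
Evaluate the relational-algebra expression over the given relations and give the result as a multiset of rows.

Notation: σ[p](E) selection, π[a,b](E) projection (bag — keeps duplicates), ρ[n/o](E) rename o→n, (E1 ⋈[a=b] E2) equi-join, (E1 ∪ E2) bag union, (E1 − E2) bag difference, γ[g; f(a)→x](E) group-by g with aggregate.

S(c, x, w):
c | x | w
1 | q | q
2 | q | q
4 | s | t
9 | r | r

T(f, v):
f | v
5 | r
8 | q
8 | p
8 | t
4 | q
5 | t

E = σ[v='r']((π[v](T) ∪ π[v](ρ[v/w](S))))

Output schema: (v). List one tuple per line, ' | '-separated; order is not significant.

Stepwise |·|:
  T → 6
  π[v](T) → 6
  S → 4
  ρ[v/w](S) → 4
  π[v](ρ[v/w](S)) → 4
  (π[v](T) ∪ π[v](ρ[v/w](S))) → 10
  σ[v='r']((π[v](T) ∪ π[v](ρ[v/w](S)))) → 2

== RESULT ==
v
r
r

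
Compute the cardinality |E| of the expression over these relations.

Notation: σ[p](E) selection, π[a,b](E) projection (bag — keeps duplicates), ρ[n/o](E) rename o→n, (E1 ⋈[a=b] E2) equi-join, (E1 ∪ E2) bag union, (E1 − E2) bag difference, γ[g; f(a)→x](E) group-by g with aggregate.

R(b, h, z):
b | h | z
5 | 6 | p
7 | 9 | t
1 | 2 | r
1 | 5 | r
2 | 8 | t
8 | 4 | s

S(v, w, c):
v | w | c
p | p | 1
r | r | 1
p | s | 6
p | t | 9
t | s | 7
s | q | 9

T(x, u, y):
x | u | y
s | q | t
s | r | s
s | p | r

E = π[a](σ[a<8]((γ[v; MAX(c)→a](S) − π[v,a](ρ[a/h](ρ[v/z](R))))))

Row counts bottom-up:
  S → 6
  γ[v; MAX(c)→a](S) → 4
  R → 6
  ρ[v/z](R) → 6
  ρ[a/h](ρ[v/z](R)) → 6
  π[v,a](ρ[a/h](ρ[v/z](R))) → 6
  (γ[v; MAX(c)→a](S) − π[v,a](ρ[a/h](ρ[v/z](R)))) → 4
  σ[a<8]((γ[v; MAX(c)→a](S) − π[v,a](ρ[a/h](ρ[v/z](R))))) → 2
  π[a](σ[a<8]((γ[v; MAX(c)→a](S) − π[v,a](ρ[a/h](ρ[v/z](R)))))) → 2

|E| = 2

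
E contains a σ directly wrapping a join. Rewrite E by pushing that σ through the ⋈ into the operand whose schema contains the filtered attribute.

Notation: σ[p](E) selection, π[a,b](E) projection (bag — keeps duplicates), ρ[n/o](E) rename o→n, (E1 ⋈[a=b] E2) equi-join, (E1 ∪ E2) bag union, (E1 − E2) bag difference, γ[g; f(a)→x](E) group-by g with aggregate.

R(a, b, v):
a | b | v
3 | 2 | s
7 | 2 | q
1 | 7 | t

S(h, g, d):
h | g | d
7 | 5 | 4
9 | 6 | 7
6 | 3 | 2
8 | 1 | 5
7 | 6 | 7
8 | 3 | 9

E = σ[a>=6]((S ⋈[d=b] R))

σ filters on a, owned by the right side.
E' = (S ⋈[d=b] σ[a>=6](R))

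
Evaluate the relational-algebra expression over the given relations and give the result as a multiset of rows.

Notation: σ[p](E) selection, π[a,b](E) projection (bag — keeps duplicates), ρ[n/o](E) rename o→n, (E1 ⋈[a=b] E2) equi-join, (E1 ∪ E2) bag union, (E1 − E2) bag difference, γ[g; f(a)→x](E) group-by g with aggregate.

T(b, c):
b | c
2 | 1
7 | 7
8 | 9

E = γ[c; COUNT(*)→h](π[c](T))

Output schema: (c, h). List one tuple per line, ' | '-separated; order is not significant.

Subexpression sizes:
  T → 3
  π[c](T) → 3
  γ[c; COUNT(*)→h](π[c](T)) → 3

== RESULT ==
c | h
1 | 1
7 | 1
9 | 1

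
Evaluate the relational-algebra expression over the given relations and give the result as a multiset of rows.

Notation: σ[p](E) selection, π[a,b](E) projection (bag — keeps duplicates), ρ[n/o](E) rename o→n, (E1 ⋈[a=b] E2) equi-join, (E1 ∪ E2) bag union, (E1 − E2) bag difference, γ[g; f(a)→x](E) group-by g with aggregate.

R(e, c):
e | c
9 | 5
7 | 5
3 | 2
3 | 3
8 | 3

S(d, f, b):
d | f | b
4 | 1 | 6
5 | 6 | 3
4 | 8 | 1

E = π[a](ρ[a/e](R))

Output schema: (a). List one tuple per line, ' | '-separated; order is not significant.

Subexpression sizes:
  R → 5
  ρ[a/e](R) → 5
  π[a](ρ[a/e](R)) → 5

== RESULT ==
a
3
3
7
8
9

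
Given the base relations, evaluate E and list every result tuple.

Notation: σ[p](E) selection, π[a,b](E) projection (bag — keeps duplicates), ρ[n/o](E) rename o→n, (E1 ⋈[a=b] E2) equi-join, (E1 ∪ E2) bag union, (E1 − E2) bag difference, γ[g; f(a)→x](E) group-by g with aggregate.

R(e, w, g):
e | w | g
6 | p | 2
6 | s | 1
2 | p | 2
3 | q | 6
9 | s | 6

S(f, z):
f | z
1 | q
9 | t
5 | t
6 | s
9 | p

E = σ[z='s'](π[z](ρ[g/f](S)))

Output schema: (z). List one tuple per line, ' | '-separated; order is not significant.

Per-node cardinality:
  S → 5
  ρ[g/f](S) → 5
  π[z](ρ[g/f](S)) → 5
  σ[z='s'](π[z](ρ[g/f](S))) → 1

== RESULT ==
z
s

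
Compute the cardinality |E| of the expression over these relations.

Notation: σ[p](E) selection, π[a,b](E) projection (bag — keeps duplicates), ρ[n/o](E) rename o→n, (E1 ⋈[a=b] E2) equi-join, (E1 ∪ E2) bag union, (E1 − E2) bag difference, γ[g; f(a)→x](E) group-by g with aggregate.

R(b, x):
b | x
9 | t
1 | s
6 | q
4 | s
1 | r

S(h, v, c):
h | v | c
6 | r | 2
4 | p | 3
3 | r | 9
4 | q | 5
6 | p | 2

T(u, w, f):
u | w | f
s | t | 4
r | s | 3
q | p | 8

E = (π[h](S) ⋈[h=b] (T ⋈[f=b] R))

Per-node cardinality:
  S → 5
  π[h](S) → 5
  T → 3
  R → 5
  (T ⋈[f=b] R) → 1
  (π[h](S) ⋈[h=b] (T ⋈[f=b] R)) → 2

|E| = 2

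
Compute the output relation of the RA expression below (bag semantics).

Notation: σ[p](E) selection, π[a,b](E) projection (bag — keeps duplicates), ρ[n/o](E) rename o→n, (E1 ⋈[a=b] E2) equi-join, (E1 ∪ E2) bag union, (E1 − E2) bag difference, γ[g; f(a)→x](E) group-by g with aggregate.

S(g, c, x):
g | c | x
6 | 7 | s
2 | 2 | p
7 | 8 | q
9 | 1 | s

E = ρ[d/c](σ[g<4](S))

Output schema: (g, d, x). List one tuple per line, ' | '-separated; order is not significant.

Row counts bottom-up:
  S → 4
  σ[g<4](S) → 1
  ρ[d/c](σ[g<4](S)) → 1

== RESULT ==
g | d | x
2 | 2 | p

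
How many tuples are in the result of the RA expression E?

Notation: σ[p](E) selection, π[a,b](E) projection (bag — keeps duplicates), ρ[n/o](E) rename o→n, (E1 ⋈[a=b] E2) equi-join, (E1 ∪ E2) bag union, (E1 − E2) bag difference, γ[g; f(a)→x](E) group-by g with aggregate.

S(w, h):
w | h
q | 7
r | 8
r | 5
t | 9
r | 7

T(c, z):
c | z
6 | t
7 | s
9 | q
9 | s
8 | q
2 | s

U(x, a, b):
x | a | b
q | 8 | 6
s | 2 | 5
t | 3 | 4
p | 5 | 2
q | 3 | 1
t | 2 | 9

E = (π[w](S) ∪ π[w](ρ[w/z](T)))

Subexpression sizes:
  S → 5
  π[w](S) → 5
  T → 6
  ρ[w/z](T) → 6
  π[w](ρ[w/z](T)) → 6
  (π[w](S) ∪ π[w](ρ[w/z](T))) → 11

|E| = 11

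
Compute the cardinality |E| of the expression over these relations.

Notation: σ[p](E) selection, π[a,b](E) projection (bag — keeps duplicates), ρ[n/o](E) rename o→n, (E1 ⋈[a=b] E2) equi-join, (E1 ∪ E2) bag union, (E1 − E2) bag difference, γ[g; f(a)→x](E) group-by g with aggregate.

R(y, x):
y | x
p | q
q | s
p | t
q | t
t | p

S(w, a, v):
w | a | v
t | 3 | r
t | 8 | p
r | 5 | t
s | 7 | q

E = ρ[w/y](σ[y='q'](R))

Stepwise |·|:
  R → 5
  σ[y='q'](R) → 2
  ρ[w/y](σ[y='q'](R)) → 2

|E| = 2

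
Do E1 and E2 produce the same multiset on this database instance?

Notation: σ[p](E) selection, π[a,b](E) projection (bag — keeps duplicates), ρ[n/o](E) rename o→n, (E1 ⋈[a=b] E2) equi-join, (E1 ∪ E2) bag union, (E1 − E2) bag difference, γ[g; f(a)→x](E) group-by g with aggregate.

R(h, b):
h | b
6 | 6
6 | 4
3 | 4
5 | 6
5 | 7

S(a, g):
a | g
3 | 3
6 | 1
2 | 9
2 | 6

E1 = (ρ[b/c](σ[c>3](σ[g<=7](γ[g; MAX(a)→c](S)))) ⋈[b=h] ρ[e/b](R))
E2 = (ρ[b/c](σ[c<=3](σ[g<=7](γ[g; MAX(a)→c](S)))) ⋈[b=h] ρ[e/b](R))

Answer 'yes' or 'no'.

E1 per-node cardinality:
  S → 4
  γ[g; MAX(a)→c](S) → 4
  σ[g<=7](γ[g; MAX(a)→c](S)) → 3
  σ[c>3](σ[g<=7](γ[g; MAX(a)→c](S))) → 1
  ρ[b/c](σ[c>3](σ[g<=7](γ[g; MAX(a)→c](S)))) → 1
  R → 5
  ρ[e/b](R) → 5
  (ρ[b/c](σ[c>3](σ[g<=7](γ[g; MAX(a)→c](S)))) ⋈[b=h] ρ[e/b](R)) → 2
E2 per-node cardinality:
  S → 4
  γ[g; MAX(a)→c](S) → 4
  σ[g<=7](γ[g; MAX(a)→c](S)) → 3
  σ[c<=3](σ[g<=7](γ[g; MAX(a)→c](S))) → 2
  ρ[b/c](σ[c<=3](σ[g<=7](γ[g; MAX(a)→c](S)))) → 2
  R → 5
  ρ[e/b](R) → 5
  (ρ[b/c](σ[c<=3](σ[g<=7](γ[g; MAX(a)→c](S)))) ⋈[b=h] ρ[e/b](R)) → 1

E1 result:
g | b | h | e
1 | 6 | 6 | 4
1 | 6 | 6 | 6
E2 result:
g | b | h | e
3 | 3 | 3 | 4
Witness: (1, 6, 6, 6) appears 1× in E1 but 0× in E2.

no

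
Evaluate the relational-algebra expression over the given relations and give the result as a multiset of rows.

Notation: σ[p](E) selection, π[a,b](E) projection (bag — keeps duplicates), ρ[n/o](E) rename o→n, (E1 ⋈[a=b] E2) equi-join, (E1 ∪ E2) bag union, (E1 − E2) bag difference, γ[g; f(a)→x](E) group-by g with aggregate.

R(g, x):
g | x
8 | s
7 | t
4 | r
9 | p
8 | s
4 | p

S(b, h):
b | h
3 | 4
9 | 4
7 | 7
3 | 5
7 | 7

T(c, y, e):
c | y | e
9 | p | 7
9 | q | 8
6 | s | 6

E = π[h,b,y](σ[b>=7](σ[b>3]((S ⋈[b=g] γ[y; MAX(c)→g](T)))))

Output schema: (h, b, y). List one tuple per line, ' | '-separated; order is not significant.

Stepwise |·|:
  S → 5
  T → 3
  γ[y; MAX(c)→g](T) → 3
  (S ⋈[b=g] γ[y; MAX(c)→g](T)) → 2
  σ[b>3]((S ⋈[b=g] γ[y; MAX(c)→g](T))) → 2
  σ[b>=7](σ[b>3]((S ⋈[b=g] γ[y; MAX(c)→g](T)))) → 2
  π[h,b,y](σ[b>=7](σ[b>3]((S ⋈[b=g] γ[y; MAX(c)→g](T))))) → 2

== RESULT ==
h | b | y
4 | 9 | p
4 | 9 | q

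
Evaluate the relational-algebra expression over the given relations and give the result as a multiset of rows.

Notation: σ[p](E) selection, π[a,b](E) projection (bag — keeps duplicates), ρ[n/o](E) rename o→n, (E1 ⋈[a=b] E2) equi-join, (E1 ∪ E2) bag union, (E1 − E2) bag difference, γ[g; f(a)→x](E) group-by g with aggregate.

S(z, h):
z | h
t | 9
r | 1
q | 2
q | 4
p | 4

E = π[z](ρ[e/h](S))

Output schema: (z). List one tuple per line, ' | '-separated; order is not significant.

Stepwise |·|:
  S → 5
  ρ[e/h](S) → 5
  π[z](ρ[e/h](S)) → 5

== RESULT ==
z
p
q
q
r
t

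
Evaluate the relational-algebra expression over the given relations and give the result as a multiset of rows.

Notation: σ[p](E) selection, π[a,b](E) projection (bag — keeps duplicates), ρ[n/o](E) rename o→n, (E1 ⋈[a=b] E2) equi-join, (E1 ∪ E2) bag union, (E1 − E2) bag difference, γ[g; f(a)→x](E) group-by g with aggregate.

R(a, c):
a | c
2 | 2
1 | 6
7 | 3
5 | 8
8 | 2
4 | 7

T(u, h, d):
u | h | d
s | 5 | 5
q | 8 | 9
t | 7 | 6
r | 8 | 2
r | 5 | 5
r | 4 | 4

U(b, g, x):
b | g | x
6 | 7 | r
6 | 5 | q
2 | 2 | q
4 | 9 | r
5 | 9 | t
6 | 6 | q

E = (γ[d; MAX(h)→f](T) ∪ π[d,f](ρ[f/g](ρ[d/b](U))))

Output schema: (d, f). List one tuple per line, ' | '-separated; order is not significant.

Row counts bottom-up:
  T → 6
  γ[d; MAX(h)→f](T) → 5
  U → 6
  ρ[d/b](U) → 6
  ρ[f/g](ρ[d/b](U)) → 6
  π[d,f](ρ[f/g](ρ[d/b](U))) → 6
  (γ[d; MAX(h)→f](T) ∪ π[d,f](ρ[f/g](ρ[d/b](U)))) → 11

== RESULT ==
d | f
2 | 2
2 | 8
4 | 4
4 | 9
5 | 5
5 | 9
6 | 5
6 | 6
6 | 7
6 | 7
9 | 8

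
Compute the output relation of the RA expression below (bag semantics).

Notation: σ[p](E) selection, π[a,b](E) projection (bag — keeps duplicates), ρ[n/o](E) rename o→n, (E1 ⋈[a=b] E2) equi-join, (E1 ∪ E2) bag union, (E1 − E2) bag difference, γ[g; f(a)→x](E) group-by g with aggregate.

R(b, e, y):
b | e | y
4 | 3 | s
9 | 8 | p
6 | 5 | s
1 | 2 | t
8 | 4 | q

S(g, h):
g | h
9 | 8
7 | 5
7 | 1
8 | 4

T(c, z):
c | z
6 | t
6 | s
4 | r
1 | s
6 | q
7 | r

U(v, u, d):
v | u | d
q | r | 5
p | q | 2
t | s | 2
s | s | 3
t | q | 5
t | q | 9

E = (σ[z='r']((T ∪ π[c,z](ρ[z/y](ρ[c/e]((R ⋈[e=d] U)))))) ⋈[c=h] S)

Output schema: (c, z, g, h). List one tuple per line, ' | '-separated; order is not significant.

Per-node cardinality:
  T → 6
  R → 5
  U → 6
  (R ⋈[e=d] U) → 5
  ρ[c/e]((R ⋈[e=d] U)) → 5
  ρ[z/y](ρ[c/e]((R ⋈[e=d] U))) → 5
  π[c,z](ρ[z/y](ρ[c/e]((R ⋈[e=d] U)))) → 5
  (T ∪ π[c,z](ρ[z/y](ρ[c/e]((R ⋈[e=d] U))))) → 11
  σ[z='r']((T ∪ π[c,z](ρ[z/y](ρ[c/e]((R ⋈[e=d] U)))))) → 2
  S → 4
  (σ[z='r']((T ∪ π[c,z](ρ[z/y](ρ[c/e]((R ⋈[e=d] U)))))) ⋈[c=h] S) → 1

== RESULT ==
c | z | g | h
4 | r | 8 | 4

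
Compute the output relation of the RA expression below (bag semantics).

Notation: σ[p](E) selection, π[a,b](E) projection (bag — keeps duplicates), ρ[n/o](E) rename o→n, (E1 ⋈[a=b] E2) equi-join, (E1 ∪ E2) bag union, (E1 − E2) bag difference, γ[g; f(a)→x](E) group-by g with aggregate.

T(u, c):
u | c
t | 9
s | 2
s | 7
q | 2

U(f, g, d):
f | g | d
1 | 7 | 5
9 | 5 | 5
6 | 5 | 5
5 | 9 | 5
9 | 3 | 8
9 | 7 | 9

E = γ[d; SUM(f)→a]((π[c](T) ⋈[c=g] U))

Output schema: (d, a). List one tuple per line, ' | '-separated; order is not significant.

Stepwise |·|:
  T → 4
  π[c](T) → 4
  U → 6
  (π[c](T) ⋈[c=g] U) → 3
  γ[d; SUM(f)→a]((π[c](T) ⋈[c=g] U)) → 2

== RESULT ==
d | a
5 | 6
9 | 9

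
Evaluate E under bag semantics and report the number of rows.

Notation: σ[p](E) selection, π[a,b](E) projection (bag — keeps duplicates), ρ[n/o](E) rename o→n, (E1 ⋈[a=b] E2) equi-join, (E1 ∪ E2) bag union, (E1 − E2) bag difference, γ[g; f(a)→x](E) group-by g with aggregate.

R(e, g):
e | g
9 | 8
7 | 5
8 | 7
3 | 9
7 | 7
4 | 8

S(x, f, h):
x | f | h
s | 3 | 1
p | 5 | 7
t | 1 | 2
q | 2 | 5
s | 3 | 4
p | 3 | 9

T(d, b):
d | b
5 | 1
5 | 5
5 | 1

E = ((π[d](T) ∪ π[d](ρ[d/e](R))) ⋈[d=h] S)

Subexpression sizes:
  T → 3
  π[d](T) → 3
  R → 6
  ρ[d/e](R) → 6
  π[d](ρ[d/e](R)) → 6
  (π[d](T) ∪ π[d](ρ[d/e](R))) → 9
  S → 6
  ((π[d](T) ∪ π[d](ρ[d/e](R))) ⋈[d=h] S) → 7

|E| = 7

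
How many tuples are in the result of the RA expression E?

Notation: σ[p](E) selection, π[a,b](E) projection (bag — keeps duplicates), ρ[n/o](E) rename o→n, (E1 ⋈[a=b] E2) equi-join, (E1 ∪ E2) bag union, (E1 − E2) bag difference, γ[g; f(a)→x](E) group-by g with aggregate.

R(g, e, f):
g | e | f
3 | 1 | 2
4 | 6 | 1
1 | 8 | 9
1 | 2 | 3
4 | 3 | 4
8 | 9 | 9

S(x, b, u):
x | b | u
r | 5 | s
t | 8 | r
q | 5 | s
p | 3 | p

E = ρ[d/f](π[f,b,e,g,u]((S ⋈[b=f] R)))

Row counts bottom-up:
  S → 4
  R → 6
  (S ⋈[b=f] R) → 1
  π[f,b,e,g,u]((S ⋈[b=f] R)) → 1
  ρ[d/f](π[f,b,e,g,u]((S ⋈[b=f] R))) → 1

|E| = 1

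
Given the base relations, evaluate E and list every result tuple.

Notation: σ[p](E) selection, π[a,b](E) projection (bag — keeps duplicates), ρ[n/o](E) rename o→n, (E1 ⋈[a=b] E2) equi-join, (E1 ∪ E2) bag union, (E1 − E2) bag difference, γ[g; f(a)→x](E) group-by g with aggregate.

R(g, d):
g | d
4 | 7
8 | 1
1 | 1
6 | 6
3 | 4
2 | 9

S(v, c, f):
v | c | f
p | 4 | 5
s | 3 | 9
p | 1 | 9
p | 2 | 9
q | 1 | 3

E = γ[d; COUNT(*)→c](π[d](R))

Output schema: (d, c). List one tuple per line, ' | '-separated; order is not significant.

Per-node cardinality:
  R → 6
  π[d](R) → 6
  γ[d; COUNT(*)→c](π[d](R)) → 5

== RESULT ==
d | c
1 | 2
4 | 1
6 | 1
7 | 1
9 | 1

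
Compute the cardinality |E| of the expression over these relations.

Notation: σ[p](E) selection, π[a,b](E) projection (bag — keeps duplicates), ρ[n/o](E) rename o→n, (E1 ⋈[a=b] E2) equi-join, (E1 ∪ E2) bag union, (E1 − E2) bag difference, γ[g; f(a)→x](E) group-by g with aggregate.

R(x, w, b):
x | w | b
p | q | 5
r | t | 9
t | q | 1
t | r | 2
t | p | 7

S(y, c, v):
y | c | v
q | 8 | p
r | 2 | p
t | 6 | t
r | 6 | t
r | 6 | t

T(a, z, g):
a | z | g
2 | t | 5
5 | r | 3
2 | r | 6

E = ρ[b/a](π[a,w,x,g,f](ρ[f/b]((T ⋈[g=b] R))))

Row counts bottom-up:
  T → 3
  R → 5
  (T ⋈[g=b] R) → 1
  ρ[f/b]((T ⋈[g=b] R)) → 1
  π[a,w,x,g,f](ρ[f/b]((T ⋈[g=b] R))) → 1
  ρ[b/a](π[a,w,x,g,f](ρ[f/b]((T ⋈[g=b] R)))) → 1

|E| = 1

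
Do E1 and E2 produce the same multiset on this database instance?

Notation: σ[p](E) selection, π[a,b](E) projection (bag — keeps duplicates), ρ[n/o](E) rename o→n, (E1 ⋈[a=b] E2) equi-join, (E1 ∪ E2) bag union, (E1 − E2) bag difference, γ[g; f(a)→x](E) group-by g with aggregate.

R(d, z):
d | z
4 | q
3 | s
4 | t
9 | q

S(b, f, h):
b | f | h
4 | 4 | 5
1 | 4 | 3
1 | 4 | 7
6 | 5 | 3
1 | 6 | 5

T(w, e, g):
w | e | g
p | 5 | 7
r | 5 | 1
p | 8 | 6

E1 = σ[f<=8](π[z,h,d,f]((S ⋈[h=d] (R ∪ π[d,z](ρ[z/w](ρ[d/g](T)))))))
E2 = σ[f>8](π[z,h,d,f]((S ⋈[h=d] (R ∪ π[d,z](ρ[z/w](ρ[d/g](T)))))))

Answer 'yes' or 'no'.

E1 per-node cardinality:
  S → 5
  R → 4
  T → 3
  ρ[d/g](T) → 3
  ρ[z/w](ρ[d/g](T)) → 3
  π[d,z](ρ[z/w](ρ[d/g](T))) → 3
  (R ∪ π[d,z](ρ[z/w](ρ[d/g](T)))) → 7
  (S ⋈[h=d] (R ∪ π[d,z](ρ[z/w](ρ[d/g](T))))) → 3
  π[z,h,d,f]((S ⋈[h=d] (R ∪ π[d,z](ρ[z/w](ρ[d/g](T)))))) → 3
  σ[f<=8](π[z,h,d,f]((S ⋈[h=d] (R ∪ π[d,z](ρ[z/w](ρ[d/g](T))))))) → 3
E2 per-node cardinality:
  S → 5
  R → 4
  T → 3
  ρ[d/g](T) → 3
  ρ[z/w](ρ[d/g](T)) → 3
  π[d,z](ρ[z/w](ρ[d/g](T))) → 3
  (R ∪ π[d,z](ρ[z/w](ρ[d/g](T)))) → 7
  (S ⋈[h=d] (R ∪ π[d,z](ρ[z/w](ρ[d/g](T))))) → 3
  π[z,h,d,f]((S ⋈[h=d] (R ∪ π[d,z](ρ[z/w](ρ[d/g](T)))))) → 3
  σ[f>8](π[z,h,d,f]((S ⋈[h=d] (R ∪ π[d,z](ρ[z/w](ρ[d/g](T))))))) → 0

E1 result:
z | h | d | f
p | 7 | 7 | 4
s | 3 | 3 | 4
s | 3 | 3 | 5
E2 result:
z | h | d | f
(0 rows)
Witness: ('s', 3, 3, 5) appears 1× in E1 but 0× in E2.

no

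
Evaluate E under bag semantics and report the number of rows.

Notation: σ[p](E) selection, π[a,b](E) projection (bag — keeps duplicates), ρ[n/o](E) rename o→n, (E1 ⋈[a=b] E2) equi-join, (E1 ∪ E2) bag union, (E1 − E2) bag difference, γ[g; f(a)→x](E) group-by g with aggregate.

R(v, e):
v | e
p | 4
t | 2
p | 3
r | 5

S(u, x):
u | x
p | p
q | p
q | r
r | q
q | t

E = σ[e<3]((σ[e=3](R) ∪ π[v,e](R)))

Per-node cardinality:
  R → 4
  σ[e=3](R) → 1
  R → 4
  π[v,e](R) → 4
  (σ[e=3](R) ∪ π[v,e](R)) → 5
  σ[e<3]((σ[e=3](R) ∪ π[v,e](R))) → 1

|E| = 1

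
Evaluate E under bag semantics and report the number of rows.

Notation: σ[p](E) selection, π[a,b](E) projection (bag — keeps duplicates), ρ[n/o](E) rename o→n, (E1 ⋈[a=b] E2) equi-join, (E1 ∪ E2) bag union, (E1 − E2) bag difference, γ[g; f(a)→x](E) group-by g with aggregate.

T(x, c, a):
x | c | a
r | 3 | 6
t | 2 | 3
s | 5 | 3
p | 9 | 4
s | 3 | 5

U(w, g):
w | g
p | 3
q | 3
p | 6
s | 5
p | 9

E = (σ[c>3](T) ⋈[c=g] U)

Row counts bottom-up:
  T → 5
  σ[c>3](T) → 2
  U → 5
  (σ[c>3](T) ⋈[c=g] U) → 2

|E| = 2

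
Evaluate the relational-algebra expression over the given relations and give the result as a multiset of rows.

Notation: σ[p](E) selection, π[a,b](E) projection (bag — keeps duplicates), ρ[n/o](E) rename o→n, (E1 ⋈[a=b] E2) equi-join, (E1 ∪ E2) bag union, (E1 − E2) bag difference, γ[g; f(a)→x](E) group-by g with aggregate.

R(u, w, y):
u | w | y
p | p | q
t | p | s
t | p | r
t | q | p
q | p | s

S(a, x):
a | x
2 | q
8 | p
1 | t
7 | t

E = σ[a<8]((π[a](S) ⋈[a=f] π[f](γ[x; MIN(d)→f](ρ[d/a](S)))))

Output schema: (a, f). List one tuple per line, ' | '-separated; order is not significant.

Stepwise |·|:
  S → 4
  π[a](S) → 4
  S → 4
  ρ[d/a](S) → 4
  γ[x; MIN(d)→f](ρ[d/a](S)) → 3
  π[f](γ[x; MIN(d)→f](ρ[d/a](S))) → 3
  (π[a](S) ⋈[a=f] π[f](γ[x; MIN(d)→f](ρ[d/a](S)))) → 3
  σ[a<8]((π[a](S) ⋈[a=f] π[f](γ[x; MIN(d)→f](ρ[d/a](S))))) → 2

== RESULT ==
a | f
1 | 1
2 | 2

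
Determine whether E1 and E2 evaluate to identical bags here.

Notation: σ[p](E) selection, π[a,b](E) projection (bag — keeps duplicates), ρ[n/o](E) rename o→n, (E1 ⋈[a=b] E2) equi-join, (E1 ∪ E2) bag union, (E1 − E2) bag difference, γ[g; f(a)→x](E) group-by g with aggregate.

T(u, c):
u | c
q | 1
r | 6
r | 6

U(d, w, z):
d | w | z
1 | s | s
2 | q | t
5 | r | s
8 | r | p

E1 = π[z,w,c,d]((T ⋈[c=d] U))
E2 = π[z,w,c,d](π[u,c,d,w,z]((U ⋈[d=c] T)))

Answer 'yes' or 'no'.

E1 per-node cardinality:
  T → 3
  U → 4
  (T ⋈[c=d] U) → 1
  π[z,w,c,d]((T ⋈[c=d] U)) → 1
E2 per-node cardinality:
  U → 4
  T → 3
  (U ⋈[d=c] T) → 1
  π[u,c,d,w,z]((U ⋈[d=c] T)) → 1
  π[z,w,c,d](π[u,c,d,w,z]((U ⋈[d=c] T))) → 1

E1 and E2 produce the same multiset:
z | w | c | d
s | s | 1 | 1

yes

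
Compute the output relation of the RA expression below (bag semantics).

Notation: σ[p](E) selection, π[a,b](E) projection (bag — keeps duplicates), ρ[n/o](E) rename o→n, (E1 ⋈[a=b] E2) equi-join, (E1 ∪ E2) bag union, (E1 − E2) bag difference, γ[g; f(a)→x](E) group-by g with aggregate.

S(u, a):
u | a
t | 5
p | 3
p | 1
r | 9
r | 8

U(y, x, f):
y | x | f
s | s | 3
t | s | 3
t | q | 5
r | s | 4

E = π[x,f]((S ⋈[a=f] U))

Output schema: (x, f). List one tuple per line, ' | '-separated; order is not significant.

Subexpression sizes:
  S → 5
  U → 4
  (S ⋈[a=f] U) → 3
  π[x,f]((S ⋈[a=f] U)) → 3

== RESULT ==
x | f
q | 5
s | 3
s | 3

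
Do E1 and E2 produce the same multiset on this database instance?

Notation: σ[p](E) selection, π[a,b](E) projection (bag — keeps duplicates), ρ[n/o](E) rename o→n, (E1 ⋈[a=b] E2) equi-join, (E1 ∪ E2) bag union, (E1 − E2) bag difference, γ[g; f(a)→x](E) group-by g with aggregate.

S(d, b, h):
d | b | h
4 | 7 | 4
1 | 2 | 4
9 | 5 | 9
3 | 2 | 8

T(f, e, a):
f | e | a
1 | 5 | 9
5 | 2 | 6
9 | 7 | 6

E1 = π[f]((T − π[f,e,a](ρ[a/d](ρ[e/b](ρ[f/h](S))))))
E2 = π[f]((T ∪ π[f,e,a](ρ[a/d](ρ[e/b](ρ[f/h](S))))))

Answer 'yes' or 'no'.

E1 per-node cardinality:
  T → 3
  S → 4
  ρ[f/h](S) → 4
  ρ[e/b](ρ[f/h](S)) → 4
  ρ[a/d](ρ[e/b](ρ[f/h](S))) → 4
  π[f,e,a](ρ[a/d](ρ[e/b](ρ[f/h](S)))) → 4
  (T − π[f,e,a](ρ[a/d](ρ[e/b](ρ[f/h](S))))) → 3
  π[f]((T − π[f,e,a](ρ[a/d](ρ[e/b](ρ[f/h](S)))))) → 3
E2 per-node cardinality:
  T → 3
  S → 4
  ρ[f/h](S) → 4
  ρ[e/b](ρ[f/h](S)) → 4
  ρ[a/d](ρ[e/b](ρ[f/h](S))) → 4
  π[f,e,a](ρ[a/d](ρ[e/b](ρ[f/h](S)))) → 4
  (T ∪ π[f,e,a](ρ[a/d](ρ[e/b](ρ[f/h](S))))) → 7
  π[f]((T ∪ π[f,e,a](ρ[a/d](ρ[e/b](ρ[f/h](S)))))) → 7

E1 result:
f
1
5
9
E2 result:
f
1
4
4
5
8
9
9
Witness: (8,) appears 0× in E1 but 1× in E2.

no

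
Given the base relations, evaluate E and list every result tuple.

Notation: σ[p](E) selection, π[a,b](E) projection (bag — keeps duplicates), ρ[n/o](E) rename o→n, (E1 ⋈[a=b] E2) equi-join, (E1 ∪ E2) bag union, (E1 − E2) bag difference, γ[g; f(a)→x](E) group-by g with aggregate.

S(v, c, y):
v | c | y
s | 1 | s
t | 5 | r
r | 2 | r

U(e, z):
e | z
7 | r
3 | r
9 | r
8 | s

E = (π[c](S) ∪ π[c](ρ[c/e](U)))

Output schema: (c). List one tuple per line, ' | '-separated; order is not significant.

Row counts bottom-up:
  S → 3
  π[c](S) → 3
  U → 4
  ρ[c/e](U) → 4
  π[c](ρ[c/e](U)) → 4
  (π[c](S) ∪ π[c](ρ[c/e](U))) → 7

== RESULT ==
c
1
2
3
5
7
8
9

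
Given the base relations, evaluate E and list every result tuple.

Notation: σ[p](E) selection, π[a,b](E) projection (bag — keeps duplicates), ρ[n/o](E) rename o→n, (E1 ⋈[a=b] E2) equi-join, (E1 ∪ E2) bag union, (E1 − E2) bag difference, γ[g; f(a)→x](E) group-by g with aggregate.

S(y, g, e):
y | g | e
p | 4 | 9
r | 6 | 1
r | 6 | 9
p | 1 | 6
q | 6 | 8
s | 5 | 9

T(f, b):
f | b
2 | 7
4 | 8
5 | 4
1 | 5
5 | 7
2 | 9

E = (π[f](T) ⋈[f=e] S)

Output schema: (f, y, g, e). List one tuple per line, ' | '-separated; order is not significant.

Subexpression sizes:
  T → 6
  π[f](T) → 6
  S → 6
  (π[f](T) ⋈[f=e] S) → 1

== RESULT ==
f | y | g | e
1 | r | 6 | 1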